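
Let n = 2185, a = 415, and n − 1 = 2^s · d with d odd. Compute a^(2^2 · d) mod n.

n − 1 = 2184 = 2^3 · 273, so s = 3 and d = 273.
x_0 = 415^273 mod 2185 = 2025.
x_1 = 2025^2 mod 2185 = 1565.
x_2 = 1565^2 mod 2185 = 2025.

2025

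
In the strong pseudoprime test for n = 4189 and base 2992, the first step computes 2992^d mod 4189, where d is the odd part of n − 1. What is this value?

2639

n − 1 = 4188 = 2^2 · 1047, so s = 2 and d = 1047.
2992^1047 mod 4189 = 2639.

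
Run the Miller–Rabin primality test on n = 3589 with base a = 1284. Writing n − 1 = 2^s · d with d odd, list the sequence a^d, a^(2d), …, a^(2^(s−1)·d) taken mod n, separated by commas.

n − 1 = 3588 = 2^2 · 897, so s = 2 and d = 897.
x_0 = 1284^897 mod 3589 = 1888.
x_1 = 1888^2 mod 3589 = 667.

1888, 667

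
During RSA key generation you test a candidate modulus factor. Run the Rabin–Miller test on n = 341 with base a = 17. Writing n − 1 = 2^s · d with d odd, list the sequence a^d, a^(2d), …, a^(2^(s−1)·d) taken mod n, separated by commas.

285, 67

n − 1 = 340 = 2^2 · 85, so s = 2 and d = 85.
x_0 = 17^85 mod 341 = 285.
x_1 = 285^2 mod 341 = 67.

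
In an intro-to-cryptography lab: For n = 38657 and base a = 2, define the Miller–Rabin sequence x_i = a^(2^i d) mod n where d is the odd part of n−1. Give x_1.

n − 1 = 38656 = 2^8 · 151, so s = 8 and d = 151.
x_0 = 2^151 mod 38657 = 2048.
x_1 = 2048^2 mod 38657 = 19348.

19348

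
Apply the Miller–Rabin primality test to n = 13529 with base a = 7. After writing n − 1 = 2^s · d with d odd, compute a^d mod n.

n − 1 = 13528 = 2^3 · 1691, so s = 3 and d = 1691.
7^1691 mod 13529 = 7906.

7906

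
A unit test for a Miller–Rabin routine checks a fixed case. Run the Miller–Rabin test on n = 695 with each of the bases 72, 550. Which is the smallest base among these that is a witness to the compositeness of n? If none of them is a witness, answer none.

72

n − 1 = 694 = 2^1 · 347, so s = 1 and d = 347.
Base 72: x_0 = 72^347 mod 695 = 98. x_0 ∉ {1, 694} and s = 1, so 72 is a Miller–Rabin witness and 695 is composite.
Base 550: x_0 = 550^347 mod 695 = 520. x_0 ∉ {1, 694} and s = 1, so 550 is a Miller–Rabin witness and 695 is composite.
The smallest witness among the given bases is 72.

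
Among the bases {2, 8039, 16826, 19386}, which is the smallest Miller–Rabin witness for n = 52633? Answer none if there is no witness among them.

n − 1 = 52632 = 2^3 · 6579, so s = 3 and d = 6579.
Base 2: x_0 = 2^6579 mod 52633 = 1. x_0 = 1, so 2 is not a witness.
Base 8039: x_0 = 8039^6579 mod 52633 = 52632. x_0 = 52632 ≡ −1, so 8039 is not a witness.
Base 16826: x_0 = 16826^6579 mod 52633 = 52632. x_0 = 52632 ≡ −1, so 16826 is not a witness.
Base 19386: x_0 = 19386^6579 mod 52633 = 52632. x_0 = 52632 ≡ −1, so 19386 is not a witness.
No listed base is a witness for 52633.

none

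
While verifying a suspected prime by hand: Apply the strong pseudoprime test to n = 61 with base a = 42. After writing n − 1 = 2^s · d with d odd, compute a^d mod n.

1

n − 1 = 60 = 2^2 · 15, so s = 2 and d = 15.
Repeated squaring mod 61: 42^1 ≡ 42, 42^2 ≡ 56, 42^4 ≡ 25, 42^8 ≡ 15.
15 = 8 + 4 + 2 + 1, so 42^15 ≡ 15·25·56·42 ≡ 1 (mod 61).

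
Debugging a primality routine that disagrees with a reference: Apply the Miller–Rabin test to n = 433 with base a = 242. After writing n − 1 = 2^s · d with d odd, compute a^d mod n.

n − 1 = 432 = 2^4 · 27, so s = 4 and d = 27.
Repeated squaring mod 433: 242^1 ≡ 242, 242^2 ≡ 109, 242^4 ≡ 190, 242^8 ≡ 161, 242^16 ≡ 374.
27 = 16 + 8 + 2 + 1, so 242^27 ≡ 374·161·109·242 ≡ 354 (mod 433).

354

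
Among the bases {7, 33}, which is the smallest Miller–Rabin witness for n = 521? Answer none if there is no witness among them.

n − 1 = 520 = 2^3 · 65, so s = 3 and d = 65.
Base 7: x_0 = 7^65 mod 521 = 43. x_0 is neither 1 nor 520, so continue squaring. x_1 = 43^2 mod 521 = 286. x_2 = 286^2 mod 521 = 520. x_2 ≡ −1, so 7 is not a witness.
Base 33: x_0 = 33^65 mod 521 = 43. x_0 is neither 1 nor 520, so continue squaring. x_1 = 43^2 mod 521 = 286. x_2 = 286^2 mod 521 = 520. x_2 ≡ −1, so 33 is not a witness.
No listed base is a witness for 521.

none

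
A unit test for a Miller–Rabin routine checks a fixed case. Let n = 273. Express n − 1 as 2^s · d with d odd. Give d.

Halving: 272 → 136 → 68 → 34 → 17; 17 is odd.
So 272 = 2^4 · 17.

17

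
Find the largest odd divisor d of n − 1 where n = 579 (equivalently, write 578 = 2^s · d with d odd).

289

Halving: 578 → 289; 289 is odd.
So 578 = 2^1 · 289.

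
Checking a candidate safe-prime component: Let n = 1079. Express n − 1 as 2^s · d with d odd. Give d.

539

Halving: 1078 → 539; 539 is odd.
So 1078 = 2^1 · 539.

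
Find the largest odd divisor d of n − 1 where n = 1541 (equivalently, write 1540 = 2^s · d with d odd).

385

Halving: 1540 → 770 → 385; 385 is odd.
So 1540 = 2^2 · 385.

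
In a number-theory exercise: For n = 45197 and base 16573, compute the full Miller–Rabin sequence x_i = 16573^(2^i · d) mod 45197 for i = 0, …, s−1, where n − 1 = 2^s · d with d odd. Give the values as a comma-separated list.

15637, 45196

n − 1 = 45196 = 2^2 · 11299, so s = 2 and d = 11299.
x_0 = 16573^11299 mod 45197 = 15637.
x_1 = 15637^2 mod 45197 = 45196.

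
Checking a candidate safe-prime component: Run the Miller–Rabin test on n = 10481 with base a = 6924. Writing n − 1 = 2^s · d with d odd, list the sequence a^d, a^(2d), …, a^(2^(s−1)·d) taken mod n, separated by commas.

n − 1 = 10480 = 2^4 · 655, so s = 4 and d = 655.
x_0 = 6924^655 mod 10481 = 7243.
x_1 = 7243^2 mod 10481 = 3644.
x_2 = 3644^2 mod 10481 = 9790.
x_3 = 9790^2 mod 10481 = 5836.

7243, 3644, 9790, 5836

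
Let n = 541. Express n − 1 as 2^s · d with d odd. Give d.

135

Halving: 540 → 270 → 135; 135 is odd.
So 540 = 2^2 · 135.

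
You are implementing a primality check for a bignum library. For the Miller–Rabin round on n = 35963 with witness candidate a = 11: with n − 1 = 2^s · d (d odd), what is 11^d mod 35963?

35962

n − 1 = 35962 = 2^1 · 17981, so s = 1 and d = 17981.
11^17981 mod 35963 = 35962.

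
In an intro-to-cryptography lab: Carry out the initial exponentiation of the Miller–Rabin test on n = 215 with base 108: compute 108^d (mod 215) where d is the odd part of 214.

32

n − 1 = 214 = 2^1 · 107, so s = 1 and d = 107.
108^107 mod 215 = 32.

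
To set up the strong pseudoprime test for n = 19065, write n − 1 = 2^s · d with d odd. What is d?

Halving: 19064 → 9532 → 4766 → 2383; 2383 is odd.
So 19064 = 2^3 · 2383.

2383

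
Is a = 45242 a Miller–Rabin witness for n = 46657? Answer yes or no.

n − 1 = 46656 = 2^6 · 729, so s = 6 and d = 729.
x_0 = 45242^729 mod 46657 = 4217.
x_0 is neither 1 nor 46656, so continue squaring.
x_1 = 4217^2 mod 46657 = 6772.
x_2 = 6772^2 mod 46657 = 42810.
x_3 = 42810^2 mod 46657 = 9140.
x_4 = 9140^2 mod 46657 = 23570.
x_5 = 23570^2 mod 46657 = 1.
x_5 = 1 but x_4 ≠ ±1, a nontrivial square root of 1 — 45242 is a witness and 46657 is composite.

yes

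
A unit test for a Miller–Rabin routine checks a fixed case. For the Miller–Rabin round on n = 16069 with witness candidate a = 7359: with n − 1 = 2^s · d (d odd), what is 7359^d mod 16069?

n − 1 = 16068 = 2^2 · 4017, so s = 2 and d = 4017.
7359^4017 mod 16069 = 15047.

15047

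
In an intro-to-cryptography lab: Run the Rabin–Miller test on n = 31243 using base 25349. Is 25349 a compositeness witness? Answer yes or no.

n − 1 = 31242 = 2^1 · 15621, so s = 1 and d = 15621.
Repeated squaring mod 31243: 25349^1 ≡ 25349, 25349^2 ≡ 28263, 25349^4 ≡ 7388, 25349^8 ≡ 1023, 25349^16 ≡ 15510, 25349^32 ≡ 20243, 25349^64 ≡ 27104, 25349^128 ≡ 10157, 25349^256 ≡ 263, 25349^512 ≡ 6683, 25349^1024 ≡ 16242, 25349^2048 ≡ 17915, 25349^4096 ≡ 19129, 25349^8192 ≡ 625.
15621 = 8192 + 4096 + 2048 + 1024 + 256 + 4 + 1, so 25349^15621 ≡ 625·19129·17915·16242·263·7388·25349 ≡ 27757 (mod 31243).
x_0 = 25349^15621 mod 31243 = 27757.
x_0 ∉ {1, 31242} and s = 1, so 25349 is a Miller–Rabin witness and 31243 is composite.

yes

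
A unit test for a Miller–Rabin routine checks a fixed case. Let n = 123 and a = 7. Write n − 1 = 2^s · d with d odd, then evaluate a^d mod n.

n − 1 = 122 = 2^1 · 61, so s = 1 and d = 61.
7^61 mod 123 = 34.

34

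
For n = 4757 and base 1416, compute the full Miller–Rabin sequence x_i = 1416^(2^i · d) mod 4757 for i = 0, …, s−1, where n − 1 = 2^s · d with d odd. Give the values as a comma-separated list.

4029, 1957

n − 1 = 4756 = 2^2 · 1189, so s = 2 and d = 1189.
x_0 = 1416^1189 mod 4757 = 4029.
x_1 = 4029^2 mod 4757 = 1957.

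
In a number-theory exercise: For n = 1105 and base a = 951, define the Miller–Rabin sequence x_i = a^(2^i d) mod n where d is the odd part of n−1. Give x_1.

n − 1 = 1104 = 2^4 · 69, so s = 4 and d = 69.
Repeated squaring mod 1105: 951^1 ≡ 951, 951^2 ≡ 511, 951^4 ≡ 341, 951^8 ≡ 256, 951^16 ≡ 341, 951^32 ≡ 256, 951^64 ≡ 341.
69 = 64 + 4 + 1, so 951^69 ≡ 341·341·951 ≡ 356 (mod 1105).
x_0 = 356.
x_1 = 356^2 mod 1105 = 766.

766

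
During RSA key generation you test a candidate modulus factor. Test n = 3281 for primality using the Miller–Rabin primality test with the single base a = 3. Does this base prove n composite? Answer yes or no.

n − 1 = 3280 = 2^4 · 205, so s = 4 and d = 205.
x_0 = 3^205 mod 3281 = 3038.
x_0 is neither 1 nor 3280, so continue squaring.
x_1 = 3038^2 mod 3281 = 3272.
x_2 = 3272^2 mod 3281 = 81.
x_3 = 81^2 mod 3281 = 3280.
x_3 ≡ −1, so 3 is not a witness.

no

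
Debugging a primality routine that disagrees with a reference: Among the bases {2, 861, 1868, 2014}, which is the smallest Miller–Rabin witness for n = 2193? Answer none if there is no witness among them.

n − 1 = 2192 = 2^4 · 137, so s = 4 and d = 137.
Base 2: x_0 = 2^137 mod 2193 = 1532. x_0 is neither 1 nor 2192, so continue squaring. x_1 = 1532^2 mod 2193 = 514. x_2 = 514^2 mod 2193 = 1036. x_3 = 1036^2 mod 2193 = 919. Reached i = s−1 = 3 without hitting −1: 2 is a Miller–Rabin witness and 2193 is composite.
Base 861: x_0 = 861^137 mod 2193 = 1893. x_0 is neither 1 nor 2192, so continue squaring. x_1 = 1893^2 mod 2193 = 87. x_2 = 87^2 mod 2193 = 990. x_3 = 990^2 mod 2193 = 2022. Reached i = s−1 = 3 without hitting −1: 861 is a Miller–Rabin witness and 2193 is composite.
Base 1868: x_0 = 1868^137 mod 2193 = 287. x_0 is neither 1 nor 2192, so continue squaring. x_1 = 287^2 mod 2193 = 1228. x_2 = 1228^2 mod 2193 = 1393. x_3 = 1393^2 mod 2193 = 1837. Reached i = s−1 = 3 without hitting −1: 1868 is a Miller–Rabin witness and 2193 is composite.
Base 2014: x_0 = 2014^137 mod 2193 = 178. x_0 is neither 1 nor 2192, so continue squaring. x_1 = 178^2 mod 2193 = 982. x_2 = 982^2 mod 2193 = 1597. x_3 = 1597^2 mod 2193 = 2143. Reached i = s−1 = 3 without hitting −1: 2014 is a Miller–Rabin witness and 2193 is composite.
The smallest witness among the given bases is 2.

2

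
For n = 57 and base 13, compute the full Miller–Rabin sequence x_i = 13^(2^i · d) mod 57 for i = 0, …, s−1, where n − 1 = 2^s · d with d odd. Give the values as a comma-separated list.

n − 1 = 56 = 2^3 · 7, so s = 3 and d = 7.
x_0 = 13^7 mod 57 = 10.
x_1 = 10^2 mod 57 = 43.
x_2 = 43^2 mod 57 = 25.

10, 43, 25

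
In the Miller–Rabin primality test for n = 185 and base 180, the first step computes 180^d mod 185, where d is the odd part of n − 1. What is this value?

n − 1 = 184 = 2^3 · 23, so s = 3 and d = 23.
180^23 mod 185 = 165.

165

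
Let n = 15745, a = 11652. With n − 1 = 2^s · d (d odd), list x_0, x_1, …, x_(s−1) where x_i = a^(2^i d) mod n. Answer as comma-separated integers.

n − 1 = 15744 = 2^7 · 123, so s = 7 and d = 123.
x_0 = 11652^123 mod 15745 = 9053.
x_1 = 9053^2 mod 15745 = 4084.
x_2 = 4084^2 mod 15745 = 5101.
x_3 = 5101^2 mod 15745 = 9461.
x_4 = 9461^2 mod 15745 = 196.
x_5 = 196^2 mod 15745 = 6926.
x_6 = 6926^2 mod 15745 = 10206.

9053, 4084, 5101, 9461, 196, 6926, 10206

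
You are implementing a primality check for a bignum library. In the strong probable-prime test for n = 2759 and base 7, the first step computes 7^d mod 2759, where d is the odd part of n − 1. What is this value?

2210

n − 1 = 2758 = 2^1 · 1379, so s = 1 and d = 1379.
7^1379 mod 2759 = 2210.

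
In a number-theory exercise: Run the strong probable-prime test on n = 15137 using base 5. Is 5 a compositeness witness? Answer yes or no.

no

n − 1 = 15136 = 2^5 · 473, so s = 5 and d = 473.
Repeated squaring mod 15137: 5^1 ≡ 5, 5^2 ≡ 25, 5^4 ≡ 625, 5^8 ≡ 12200, 5^16 ≡ 13016, 5^32 ≡ 2952, 5^64 ≡ 10529, 5^128 ≡ 11590, 5^256 ≡ 2362.
473 = 256 + 128 + 64 + 16 + 8 + 1, so 5^473 ≡ 2362·11590·10529·13016·12200·5 ≡ 10304 (mod 15137).
x_0 = 5^473 mod 15137 = 10304.
x_0 is neither 1 nor 15136, so continue squaring.
x_1 = 10304^2 mod 15137 = 1498.
x_2 = 1498^2 mod 15137 = 3728.
x_3 = 3728^2 mod 15137 = 2218.
x_4 = 2218^2 mod 15137 = 15136.
x_4 ≡ −1, so 5 is not a witness.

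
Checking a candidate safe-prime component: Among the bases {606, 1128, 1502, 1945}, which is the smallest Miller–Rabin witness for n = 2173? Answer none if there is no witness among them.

n − 1 = 2172 = 2^2 · 543, so s = 2 and d = 543.
Base 606: x_0 = 606^543 mod 2173 = 1567. x_0 is neither 1 nor 2172, so continue squaring. x_1 = 1567^2 mod 2173 = 2172. x_1 ≡ −1, so 606 is not a witness.
Base 1128: x_0 = 1128^543 mod 2173 = 1512. x_0 is neither 1 nor 2172, so continue squaring. x_1 = 1512^2 mod 2173 = 148. Reached i = s−1 = 1 without hitting −1: 1128 is a Miller–Rabin witness and 2173 is composite.
Base 1502: x_0 = 1502^543 mod 2173 = 874. x_0 is neither 1 nor 2172, so continue squaring. x_1 = 874^2 mod 2173 = 1153. Reached i = s−1 = 1 without hitting −1: 1502 is a Miller–Rabin witness and 2173 is composite.
Base 1945: x_0 = 1945^543 mod 2173 = 1650. x_0 is neither 1 nor 2172, so continue squaring. x_1 = 1650^2 mod 2173 = 1904. Reached i = s−1 = 1 without hitting −1: 1945 is a Miller–Rabin witness and 2173 is composite.
The smallest witness among the given bases is 1128.

1128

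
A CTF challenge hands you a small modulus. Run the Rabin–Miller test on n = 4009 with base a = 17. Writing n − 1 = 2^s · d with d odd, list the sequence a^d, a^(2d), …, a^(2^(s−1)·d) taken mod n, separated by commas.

n − 1 = 4008 = 2^3 · 501, so s = 3 and d = 501.
x_0 = 17^501 mod 4009 = 3351.
x_1 = 3351^2 mod 4009 = 4001.
x_2 = 4001^2 mod 4009 = 64.

3351, 4001, 64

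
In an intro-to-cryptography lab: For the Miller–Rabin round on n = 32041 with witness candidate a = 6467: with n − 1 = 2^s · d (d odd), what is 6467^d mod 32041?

6264

n − 1 = 32040 = 2^3 · 4005, so s = 3 and d = 4005.
6467^4005 mod 32041 = 6264.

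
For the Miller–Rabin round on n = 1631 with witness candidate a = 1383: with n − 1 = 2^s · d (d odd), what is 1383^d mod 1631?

n − 1 = 1630 = 2^1 · 815, so s = 1 and d = 815.
1383^815 mod 1631 = 1052.

1052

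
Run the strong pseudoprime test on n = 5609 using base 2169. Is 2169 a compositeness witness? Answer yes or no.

n − 1 = 5608 = 2^3 · 701, so s = 3 and d = 701.
x_0 = 2169^701 mod 5609 = 3092.
x_0 is neither 1 nor 5608, so continue squaring.
x_1 = 3092^2 mod 5609 = 2728.
x_2 = 2728^2 mod 5609 = 4450.
Reached i = s−1 = 2 without hitting −1: 2169 is a Miller–Rabin witness and 5609 is composite.

yes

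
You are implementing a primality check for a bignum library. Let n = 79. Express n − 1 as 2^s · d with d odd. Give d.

39

Halving: 78 → 39; 39 is odd.
So 78 = 2^1 · 39.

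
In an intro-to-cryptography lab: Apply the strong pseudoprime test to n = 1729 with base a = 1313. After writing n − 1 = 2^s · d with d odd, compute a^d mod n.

1443

n − 1 = 1728 = 2^6 · 27, so s = 6 and d = 27.
1313^27 mod 1729 = 1443.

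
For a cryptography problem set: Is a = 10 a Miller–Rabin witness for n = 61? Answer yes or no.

no

n − 1 = 60 = 2^2 · 15, so s = 2 and d = 15.
By repeated squaring, 10^15 ≡ 50 (mod 61).
x_0 = 10^15 mod 61 = 50.
x_0 is neither 1 nor 60, so continue squaring.
x_1 = 50^2 mod 61 = 60.
x_1 ≡ −1, so 10 is not a witness.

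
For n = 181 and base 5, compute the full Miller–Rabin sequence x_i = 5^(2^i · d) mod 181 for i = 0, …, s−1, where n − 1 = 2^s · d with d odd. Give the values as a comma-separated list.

n − 1 = 180 = 2^2 · 45, so s = 2 and d = 45.
x_0 = 5^45 mod 181 = 1.
x_1 = 1^2 mod 181 = 1.

1, 1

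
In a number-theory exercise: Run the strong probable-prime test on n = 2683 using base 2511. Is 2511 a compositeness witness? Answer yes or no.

no

n − 1 = 2682 = 2^1 · 1341, so s = 1 and d = 1341.
x_0 = 2511^1341 mod 2683 = 1.
x_0 = 1, so 2511 is not a witness.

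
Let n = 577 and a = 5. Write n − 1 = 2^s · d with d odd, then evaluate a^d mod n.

557

n − 1 = 576 = 2^6 · 9, so s = 6 and d = 9.
Repeated squaring mod 577: 5^1 ≡ 5, 5^2 ≡ 25, 5^4 ≡ 48, 5^8 ≡ 573.
9 = 8 + 1, so 5^9 ≡ 573·5 ≡ 557 (mod 577).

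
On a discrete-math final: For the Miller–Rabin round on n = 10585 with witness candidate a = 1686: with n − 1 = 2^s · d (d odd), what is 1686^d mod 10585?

5161

n − 1 = 10584 = 2^3 · 1323, so s = 3 and d = 1323.
Repeated squaring mod 10585: 1686^1 ≡ 1686, 1686^2 ≡ 5816, 1686^4 ≡ 6781, 1686^8 ≡ 721, 1686^16 ≡ 1176, 1686^32 ≡ 6926, 1686^64 ≡ 8841, 1686^128 ≡ 3641, 1686^256 ≡ 4461, 1686^512 ≡ 721, 1686^1024 ≡ 1176.
1323 = 1024 + 256 + 32 + 8 + 2 + 1, so 1686^1323 ≡ 1176·4461·6926·721·5816·1686 ≡ 5161 (mod 10585).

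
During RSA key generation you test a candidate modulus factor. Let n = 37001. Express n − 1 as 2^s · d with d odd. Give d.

Halving: 37000 → 18500 → 9250 → 4625; 4625 is odd.
So 37000 = 2^3 · 4625.

4625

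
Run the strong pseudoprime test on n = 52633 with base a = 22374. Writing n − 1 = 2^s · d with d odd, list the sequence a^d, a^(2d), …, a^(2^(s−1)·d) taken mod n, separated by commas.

41098, 1, 1

n − 1 = 52632 = 2^3 · 6579, so s = 3 and d = 6579.
x_0 = 22374^6579 mod 52633 = 41098.
x_1 = 41098^2 mod 52633 = 1.
x_2 = 1^2 mod 52633 = 1.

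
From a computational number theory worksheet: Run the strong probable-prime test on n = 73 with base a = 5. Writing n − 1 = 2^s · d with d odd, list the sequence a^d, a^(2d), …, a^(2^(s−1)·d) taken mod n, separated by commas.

10, 27, 72

n − 1 = 72 = 2^3 · 9, so s = 3 and d = 9.
x_0 = 5^9 mod 73 = 10.
x_1 = 10^2 mod 73 = 27.
x_2 = 27^2 mod 73 = 72.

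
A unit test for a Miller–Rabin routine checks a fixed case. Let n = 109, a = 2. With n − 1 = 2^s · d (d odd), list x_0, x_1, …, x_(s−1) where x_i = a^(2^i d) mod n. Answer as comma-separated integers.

33, 108

n − 1 = 108 = 2^2 · 27, so s = 2 and d = 27.
x_0 = 2^27 mod 109 = 33.
x_1 = 33^2 mod 109 = 108.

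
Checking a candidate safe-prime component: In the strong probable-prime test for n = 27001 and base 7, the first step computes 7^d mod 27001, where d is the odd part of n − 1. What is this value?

n − 1 = 27000 = 2^3 · 3375, so s = 3 and d = 3375.
Repeated squaring mod 27001: 7^1 ≡ 7, 7^2 ≡ 49, 7^4 ≡ 2401, 7^8 ≡ 13588, 7^16 ≡ 906, 7^32 ≡ 10806, 7^64 ≡ 17312, 7^128 ≡ 21245, 7^256 ≡ 1309, 7^512 ≡ 12418, 7^1024 ≡ 4013, 7^2048 ≡ 11573.
3375 = 2048 + 1024 + 256 + 32 + 8 + 4 + 2 + 1, so 7^3375 ≡ 11573·4013·1309·10806·13588·2401·49·7 ≡ 23158 (mod 27001).

23158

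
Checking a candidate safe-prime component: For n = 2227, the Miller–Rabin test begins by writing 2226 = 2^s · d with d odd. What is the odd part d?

1113

Halving: 2226 → 1113; 1113 is odd.
So 2226 = 2^1 · 1113.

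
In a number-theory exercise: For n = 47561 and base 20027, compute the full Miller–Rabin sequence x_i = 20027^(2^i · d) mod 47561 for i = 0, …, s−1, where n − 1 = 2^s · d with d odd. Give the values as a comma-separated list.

21058, 28161, 9807

n − 1 = 47560 = 2^3 · 5945, so s = 3 and d = 5945.
x_0 = 20027^5945 mod 47561 = 21058.
x_1 = 21058^2 mod 47561 = 28161.
x_2 = 28161^2 mod 47561 = 9807.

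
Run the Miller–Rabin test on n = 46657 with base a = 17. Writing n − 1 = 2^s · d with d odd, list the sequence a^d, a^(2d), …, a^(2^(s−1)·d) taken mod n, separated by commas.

31641, 33632, 5773, 14431, 23570, 1

n − 1 = 46656 = 2^6 · 729, so s = 6 and d = 729.
x_0 = 17^729 mod 46657 = 31641.
x_1 = 31641^2 mod 46657 = 33632.
x_2 = 33632^2 mod 46657 = 5773.
x_3 = 5773^2 mod 46657 = 14431.
x_4 = 14431^2 mod 46657 = 23570.
x_5 = 23570^2 mod 46657 = 1.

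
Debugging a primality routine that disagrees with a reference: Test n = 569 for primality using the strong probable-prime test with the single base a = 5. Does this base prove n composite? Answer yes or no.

n − 1 = 568 = 2^3 · 71, so s = 3 and d = 71.
x_0 = 5^71 mod 569 = 1.
x_0 = 1, so 5 is not a witness.

no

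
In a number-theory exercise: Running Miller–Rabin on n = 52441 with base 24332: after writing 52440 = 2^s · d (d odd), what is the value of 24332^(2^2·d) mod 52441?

7100

n − 1 = 52440 = 2^3 · 6555, so s = 3 and d = 6555.
x_0 = 24332^6555 mod 52441 = 37555.
x_1 = 37555^2 mod 52441 = 29771.
x_2 = 29771^2 mod 52441 = 7100.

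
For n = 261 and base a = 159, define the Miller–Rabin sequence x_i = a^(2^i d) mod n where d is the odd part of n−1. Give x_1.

9

n − 1 = 260 = 2^2 · 65, so s = 2 and d = 65.
x_0 = 159^65 mod 261 = 90.
x_1 = 90^2 mod 261 = 9.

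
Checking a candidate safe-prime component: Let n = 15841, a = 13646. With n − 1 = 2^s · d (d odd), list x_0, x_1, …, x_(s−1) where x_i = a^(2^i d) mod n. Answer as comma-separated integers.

10198, 3039, 218, 1, 1

n − 1 = 15840 = 2^5 · 495, so s = 5 and d = 495.
x_0 = 13646^495 mod 15841 = 10198.
x_1 = 10198^2 mod 15841 = 3039.
x_2 = 3039^2 mod 15841 = 218.
x_3 = 218^2 mod 15841 = 1.
x_4 = 1^2 mod 15841 = 1.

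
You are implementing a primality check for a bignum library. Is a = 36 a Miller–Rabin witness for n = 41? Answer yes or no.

n − 1 = 40 = 2^3 · 5, so s = 3 and d = 5.
x_0 = 36^5 mod 41 = 32.
x_0 is neither 1 nor 40, so continue squaring.
x_1 = 32^2 mod 41 = 40.
x_1 ≡ −1, so 36 is not a witness.

no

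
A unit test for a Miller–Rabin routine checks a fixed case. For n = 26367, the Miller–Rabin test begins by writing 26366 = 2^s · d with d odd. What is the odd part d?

Halving: 26366 → 13183; 13183 is odd.
So 26366 = 2^1 · 13183.

13183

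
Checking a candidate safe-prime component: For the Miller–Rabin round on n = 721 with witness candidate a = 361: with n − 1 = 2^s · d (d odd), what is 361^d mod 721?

64

n − 1 = 720 = 2^4 · 45, so s = 4 and d = 45.
Repeated squaring mod 721: 361^1 ≡ 361, 361^2 ≡ 541, 361^4 ≡ 676, 361^8 ≡ 583, 361^16 ≡ 298, 361^32 ≡ 121.
45 = 32 + 8 + 4 + 1, so 361^45 ≡ 121·583·676·361 ≡ 64 (mod 721).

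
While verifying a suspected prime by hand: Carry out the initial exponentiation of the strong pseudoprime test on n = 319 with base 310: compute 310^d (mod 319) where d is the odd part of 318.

314

n − 1 = 318 = 2^1 · 159, so s = 1 and d = 159.
310^159 mod 319 = 314.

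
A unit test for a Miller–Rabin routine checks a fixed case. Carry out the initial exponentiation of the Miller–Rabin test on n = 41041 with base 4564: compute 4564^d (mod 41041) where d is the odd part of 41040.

32592

n − 1 = 41040 = 2^4 · 2565, so s = 4 and d = 2565.
4564^2565 mod 41041 = 32592.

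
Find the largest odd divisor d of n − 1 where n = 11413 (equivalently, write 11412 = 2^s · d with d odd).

Halving: 11412 → 5706 → 2853; 2853 is odd.
So 11412 = 2^2 · 2853.

2853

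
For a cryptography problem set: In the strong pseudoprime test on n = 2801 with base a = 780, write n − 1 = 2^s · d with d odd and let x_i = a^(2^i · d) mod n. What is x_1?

n − 1 = 2800 = 2^4 · 175, so s = 4 and d = 175.
x_0 = 780^175 mod 2801 = 1543.
x_1 = 1543^2 mod 2801 = 2800.

2800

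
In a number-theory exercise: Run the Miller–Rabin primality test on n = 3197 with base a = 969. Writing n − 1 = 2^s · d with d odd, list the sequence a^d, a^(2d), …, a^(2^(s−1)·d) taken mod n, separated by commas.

2187, 257

n − 1 = 3196 = 2^2 · 799, so s = 2 and d = 799.
x_0 = 969^799 mod 3197 = 2187.
x_1 = 2187^2 mod 3197 = 257.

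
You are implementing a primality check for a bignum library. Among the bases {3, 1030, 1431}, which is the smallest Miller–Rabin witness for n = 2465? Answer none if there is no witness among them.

3

n − 1 = 2464 = 2^5 · 77, so s = 5 and d = 77.
Base 3: x_0 = 3^77 mod 2465 = 2018. x_0 is neither 1 nor 2464, so continue squaring. x_1 = 2018^2 mod 2465 = 144. x_2 = 144^2 mod 2465 = 1016. x_3 = 1016^2 mod 2465 = 1886. x_4 = 1886^2 mod 2465 = 1. x_4 = 1 but x_3 ≠ ±1, a nontrivial square root of 1 — 3 is a witness and 2465 is composite.
Base 1030: x_0 = 1030^77 mod 2465 = 215. x_0 is neither 1 nor 2464, so continue squaring. x_1 = 215^2 mod 2465 = 1855. x_2 = 1855^2 mod 2465 = 2350. x_3 = 2350^2 mod 2465 = 900. x_4 = 900^2 mod 2465 = 1480. Reached i = s−1 = 4 without hitting −1: 1030 is a Miller–Rabin witness and 2465 is composite.
Base 1431: x_0 = 1431^77 mod 2465 = 1491. x_0 is neither 1 nor 2464, so continue squaring. x_1 = 1491^2 mod 2465 = 2116. x_2 = 2116^2 mod 2465 = 1016. x_3 = 1016^2 mod 2465 = 1886. x_4 = 1886^2 mod 2465 = 1. x_4 = 1 but x_3 ≠ ±1, a nontrivial square root of 1 — 1431 is a witness and 2465 is composite.
The smallest witness among the given bases is 3.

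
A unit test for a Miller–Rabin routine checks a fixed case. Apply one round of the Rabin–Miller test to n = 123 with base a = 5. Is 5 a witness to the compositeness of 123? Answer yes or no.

yes

n − 1 = 122 = 2^1 · 61, so s = 1 and d = 61.
x_0 = 5^61 mod 123 = 5.
x_0 ∉ {1, 122} and s = 1, so 5 is a Miller–Rabin witness and 123 is composite.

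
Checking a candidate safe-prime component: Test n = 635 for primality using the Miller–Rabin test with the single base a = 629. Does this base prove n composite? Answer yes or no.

yes

n − 1 = 634 = 2^1 · 317, so s = 1 and d = 317.
x_0 = 629^317 mod 635 = 544.
x_0 ∉ {1, 634} and s = 1, so 629 is a Miller–Rabin witness and 635 is composite.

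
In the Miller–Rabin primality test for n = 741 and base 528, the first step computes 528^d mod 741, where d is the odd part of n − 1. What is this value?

n − 1 = 740 = 2^2 · 185, so s = 2 and d = 185.
528^185 mod 741 = 21.

21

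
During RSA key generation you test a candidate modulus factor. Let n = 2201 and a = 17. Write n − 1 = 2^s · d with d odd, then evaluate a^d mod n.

212

n − 1 = 2200 = 2^3 · 275, so s = 3 and d = 275.
17^275 mod 2201 = 212.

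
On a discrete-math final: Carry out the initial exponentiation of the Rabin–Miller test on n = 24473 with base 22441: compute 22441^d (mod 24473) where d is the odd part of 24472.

n − 1 = 24472 = 2^3 · 3059, so s = 3 and d = 3059.
Repeated squaring mod 24473: 22441^1 ≡ 22441, 22441^2 ≡ 17560, 22441^4 ≡ 18273, 22441^8 ≡ 17390, 22441^16 ≡ 23712, 22441^32 ≡ 16242, 22441^64 ≡ 8097, 22441^128 ≡ 22715, 22441^256 ≡ 6966, 22441^512 ≡ 19670, 22441^1024 ≡ 15243, 22441^2048 ≡ 2387.
3059 = 2048 + 512 + 256 + 128 + 64 + 32 + 16 + 2 + 1, so 22441^3059 ≡ 2387·19670·6966·22715·8097·16242·23712·17560·22441 ≡ 5604 (mod 24473).

5604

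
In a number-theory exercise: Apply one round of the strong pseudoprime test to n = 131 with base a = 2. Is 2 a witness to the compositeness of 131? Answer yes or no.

no

n − 1 = 130 = 2^1 · 65, so s = 1 and d = 65.
x_0 = 2^65 mod 131 = 130.
x_0 = 130 ≡ −1, so 2 is not a witness.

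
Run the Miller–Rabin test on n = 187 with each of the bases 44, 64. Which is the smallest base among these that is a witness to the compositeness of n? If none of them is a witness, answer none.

n − 1 = 186 = 2^1 · 93, so s = 1 and d = 93.
Base 44: x_0 = 44^93 mod 187 = 11. x_0 ∉ {1, 186} and s = 1, so 44 is a Miller–Rabin witness and 187 is composite.
Base 64: x_0 = 64^93 mod 187 = 47. x_0 ∉ {1, 186} and s = 1, so 64 is a Miller–Rabin witness and 187 is composite.
The smallest witness among the given bases is 44.

44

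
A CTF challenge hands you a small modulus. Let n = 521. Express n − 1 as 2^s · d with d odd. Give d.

Halving: 520 → 260 → 130 → 65; 65 is odd.
So 520 = 2^3 · 65.

65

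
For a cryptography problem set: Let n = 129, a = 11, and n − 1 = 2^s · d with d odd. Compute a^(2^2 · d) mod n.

n − 1 = 128 = 2^7 · 1, so s = 7 and d = 1.
x_0 = 11^1 mod 129 = 11.
x_1 = 11^2 mod 129 = 121.
x_2 = 121^2 mod 129 = 64.

64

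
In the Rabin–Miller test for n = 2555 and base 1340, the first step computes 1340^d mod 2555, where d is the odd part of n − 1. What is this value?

425

n − 1 = 2554 = 2^1 · 1277, so s = 1 and d = 1277.
Repeated squaring mod 2555: 1340^1 ≡ 1340, 1340^2 ≡ 1990, 1340^4 ≡ 2405, 1340^8 ≡ 2060, 1340^16 ≡ 2300, 1340^32 ≡ 1150, 1340^64 ≡ 1565, 1340^128 ≡ 1535, 1340^256 ≡ 515, 1340^512 ≡ 2060, 1340^1024 ≡ 2300.
1277 = 1024 + 128 + 64 + 32 + 16 + 8 + 4 + 1, so 1340^1277 ≡ 2300·1535·1565·1150·2300·2060·2405·1340 ≡ 425 (mod 2555).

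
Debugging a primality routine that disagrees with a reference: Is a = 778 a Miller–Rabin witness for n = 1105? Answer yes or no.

no

n − 1 = 1104 = 2^4 · 69, so s = 4 and d = 69.
Repeated squaring mod 1105: 778^1 ≡ 778, 778^2 ≡ 849, 778^4 ≡ 341, 778^8 ≡ 256, 778^16 ≡ 341, 778^32 ≡ 256, 778^64 ≡ 341.
69 = 64 + 4 + 1, so 778^69 ≡ 341·341·778 ≡ 268 (mod 1105).
x_0 = 778^69 mod 1105 = 268.
x_0 is neither 1 nor 1104, so continue squaring.
x_1 = 268^2 mod 1105 = 1104.
x_1 ≡ −1, so 778 is not a witness.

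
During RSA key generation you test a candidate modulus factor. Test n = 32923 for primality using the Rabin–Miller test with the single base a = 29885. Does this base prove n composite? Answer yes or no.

yes

n − 1 = 32922 = 2^1 · 16461, so s = 1 and d = 16461.
Repeated squaring mod 32923: 29885^1 ≡ 29885, 29885^2 ≡ 11004, 29885^4 ≡ 30145, 29885^8 ≡ 13302, 29885^16 ≡ 15002, 29885^32 ≡ 31299, 29885^64 ≡ 3536, 29885^128 ≡ 25479, 29885^256 ≡ 3727, 29885^512 ≡ 29946, 29885^1024 ≡ 6242, 29885^2048 ≡ 14655, 29885^4096 ≡ 12296, 29885^8192 ≡ 9200, 29885^16384 ≡ 27890.
16461 = 16384 + 64 + 8 + 4 + 1, so 29885^16461 ≡ 27890·3536·13302·30145·29885 ≡ 15904 (mod 32923).
x_0 = 29885^16461 mod 32923 = 15904.
x_0 ∉ {1, 32922} and s = 1, so 29885 is a Miller–Rabin witness and 32923 is composite.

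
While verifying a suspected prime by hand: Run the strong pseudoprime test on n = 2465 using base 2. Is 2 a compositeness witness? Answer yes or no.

yes

n − 1 = 2464 = 2^5 · 77, so s = 5 and d = 77.
x_0 = 2^77 mod 2465 = 1902.
x_0 is neither 1 nor 2464, so continue squaring.
x_1 = 1902^2 mod 2465 = 1449.
x_2 = 1449^2 mod 2465 = 1886.
x_3 = 1886^2 mod 2465 = 1.
x_3 = 1 but x_2 ≠ ±1, a nontrivial square root of 1 — 2 is a witness and 2465 is composite.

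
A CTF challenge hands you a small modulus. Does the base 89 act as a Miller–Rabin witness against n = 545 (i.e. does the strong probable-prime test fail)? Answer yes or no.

yes

n − 1 = 544 = 2^5 · 17, so s = 5 and d = 17.
By repeated squaring, 89^17 ≡ 134 (mod 545).
x_0 = 89^17 mod 545 = 134.
x_0 is neither 1 nor 544, so continue squaring.
x_1 = 134^2 mod 545 = 516.
x_2 = 516^2 mod 545 = 296.
x_3 = 296^2 mod 545 = 416.
x_4 = 416^2 mod 545 = 291.
Reached i = s−1 = 4 without hitting −1: 89 is a Miller–Rabin witness and 545 is composite.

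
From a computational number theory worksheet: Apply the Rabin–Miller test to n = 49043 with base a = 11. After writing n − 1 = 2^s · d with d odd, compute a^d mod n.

49042

n − 1 = 49042 = 2^1 · 24521, so s = 1 and d = 24521.
By repeated squaring, 11^24521 ≡ 49042 (mod 49043).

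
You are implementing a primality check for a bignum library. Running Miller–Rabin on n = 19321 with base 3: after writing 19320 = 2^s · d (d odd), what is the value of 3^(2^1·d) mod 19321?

6395

n − 1 = 19320 = 2^3 · 2415, so s = 3 and d = 2415.
By repeated squaring, 3^2415 ≡ 16123 (mod 19321).
x_0 = 16123.
x_1 = 16123^2 mod 19321 = 6395.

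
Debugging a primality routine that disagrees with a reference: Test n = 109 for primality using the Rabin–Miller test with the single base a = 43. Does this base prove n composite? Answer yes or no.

n − 1 = 108 = 2^2 · 27, so s = 2 and d = 27.
Repeated squaring mod 109: 43^1 ≡ 43, 43^2 ≡ 105, 43^4 ≡ 16, 43^8 ≡ 38, 43^16 ≡ 27.
27 = 16 + 8 + 2 + 1, so 43^27 ≡ 27·38·105·43 ≡ 108 (mod 109).
x_0 = 43^27 mod 109 = 108.
x_0 = 108 ≡ −1, so 43 is not a witness.

no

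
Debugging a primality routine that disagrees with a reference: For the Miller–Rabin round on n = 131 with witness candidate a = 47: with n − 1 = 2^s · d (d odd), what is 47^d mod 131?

n − 1 = 130 = 2^1 · 65, so s = 1 and d = 65.
Repeated squaring mod 131: 47^1 ≡ 47, 47^2 ≡ 113, 47^4 ≡ 62, 47^8 ≡ 45, 47^16 ≡ 60, 47^32 ≡ 63, 47^64 ≡ 39.
65 = 64 + 1, so 47^65 ≡ 39·47 ≡ 130 (mod 131).

130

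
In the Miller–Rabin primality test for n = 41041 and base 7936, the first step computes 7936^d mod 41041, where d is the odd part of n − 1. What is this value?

35300

n − 1 = 41040 = 2^4 · 2565, so s = 4 and d = 2565.
Repeated squaring mod 41041: 7936^1 ≡ 7936, 7936^2 ≡ 23202, 7936^4 ≡ 39048, 7936^8 ≡ 32113, 7936^16 ≡ 7562, 7936^32 ≡ 13731, 7936^64 ≡ 39048, 7936^128 ≡ 32113, 7936^256 ≡ 7562, 7936^512 ≡ 13731, 7936^1024 ≡ 39048, 7936^2048 ≡ 32113.
2565 = 2048 + 512 + 4 + 1, so 7936^2565 ≡ 32113·13731·39048·7936 ≡ 35300 (mod 41041).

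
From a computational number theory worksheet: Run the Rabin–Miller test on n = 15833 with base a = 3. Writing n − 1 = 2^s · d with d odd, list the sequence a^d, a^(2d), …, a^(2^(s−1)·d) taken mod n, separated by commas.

15252, 5068, 3498

n − 1 = 15832 = 2^3 · 1979, so s = 3 and d = 1979.
x_0 = 3^1979 mod 15833 = 15252.
x_1 = 15252^2 mod 15833 = 5068.
x_2 = 5068^2 mod 15833 = 3498.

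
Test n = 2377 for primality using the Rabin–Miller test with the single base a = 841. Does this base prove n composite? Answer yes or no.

n − 1 = 2376 = 2^3 · 297, so s = 3 and d = 297.
Repeated squaring mod 2377: 841^1 ≡ 841, 841^2 ≡ 1312, 841^4 ≡ 396, 841^8 ≡ 2311, 841^16 ≡ 1979, 841^32 ≡ 1522, 841^64 ≡ 1286, 841^128 ≡ 1781, 841^256 ≡ 1043.
297 = 256 + 32 + 8 + 1, so 841^297 ≡ 1043·1522·2311·841 ≡ 1 (mod 2377).
x_0 = 841^297 mod 2377 = 1.
x_0 = 1, so 841 is not a witness.

no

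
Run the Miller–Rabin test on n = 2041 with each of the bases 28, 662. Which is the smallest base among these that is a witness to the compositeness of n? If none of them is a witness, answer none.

n − 1 = 2040 = 2^3 · 255, so s = 3 and d = 255.
Base 28: x_0 = 28^255 mod 2041 = 1542. x_0 is neither 1 nor 2040, so continue squaring. x_1 = 1542^2 mod 2041 = 2040. x_1 ≡ −1, so 28 is not a witness.
Base 662: x_0 = 662^255 mod 2041 = 337. x_0 is neither 1 nor 2040, so continue squaring. x_1 = 337^2 mod 2041 = 1314. x_2 = 1314^2 mod 2041 = 1951. Reached i = s−1 = 2 without hitting −1: 662 is a Miller–Rabin witness and 2041 is composite.
The smallest witness among the given bases is 662.

662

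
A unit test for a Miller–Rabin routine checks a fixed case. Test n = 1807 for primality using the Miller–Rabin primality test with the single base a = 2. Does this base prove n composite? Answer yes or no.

yes

n − 1 = 1806 = 2^1 · 903, so s = 1 and d = 903.
x_0 = 2^903 mod 1807 = 1048.
x_0 ∉ {1, 1806} and s = 1, so 2 is a Miller–Rabin witness and 1807 is composite.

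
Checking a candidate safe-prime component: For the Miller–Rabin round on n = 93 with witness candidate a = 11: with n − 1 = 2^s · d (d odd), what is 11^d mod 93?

74

n − 1 = 92 = 2^2 · 23, so s = 2 and d = 23.
11^23 mod 93 = 74.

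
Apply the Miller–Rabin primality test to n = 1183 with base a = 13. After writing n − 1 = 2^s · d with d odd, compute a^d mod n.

n − 1 = 1182 = 2^1 · 591, so s = 1 and d = 591.
By repeated squaring, 13^591 ≡ 1014 (mod 1183).

1014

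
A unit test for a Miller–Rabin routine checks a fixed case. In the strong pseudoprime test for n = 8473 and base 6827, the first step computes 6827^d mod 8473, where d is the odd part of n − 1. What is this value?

473

n − 1 = 8472 = 2^3 · 1059, so s = 3 and d = 1059.
Repeated squaring mod 8473: 6827^1 ≡ 6827, 6827^2 ≡ 6429, 6827^4 ≡ 747, 6827^8 ≡ 7264, 6827^16 ≡ 4325, 6827^32 ≡ 5714, 6827^64 ≡ 3327, 6827^128 ≡ 3191, 6827^256 ≡ 6408, 6827^512 ≡ 2306, 6827^1024 ≡ 5065.
1059 = 1024 + 32 + 2 + 1, so 6827^1059 ≡ 5065·5714·6429·6827 ≡ 473 (mod 8473).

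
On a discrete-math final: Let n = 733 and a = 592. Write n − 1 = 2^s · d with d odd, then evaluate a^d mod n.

1

n − 1 = 732 = 2^2 · 183, so s = 2 and d = 183.
592^183 mod 733 = 1.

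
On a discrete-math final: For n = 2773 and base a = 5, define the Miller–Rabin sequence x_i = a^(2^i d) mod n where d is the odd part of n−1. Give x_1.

820

n − 1 = 2772 = 2^2 · 693, so s = 2 and d = 693.
x_0 = 5^693 mod 2773 = 548.
x_1 = 548^2 mod 2773 = 820.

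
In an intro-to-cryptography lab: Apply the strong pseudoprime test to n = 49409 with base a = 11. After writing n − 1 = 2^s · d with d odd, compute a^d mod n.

44885

n − 1 = 49408 = 2^8 · 193, so s = 8 and d = 193.
11^193 mod 49409 = 44885.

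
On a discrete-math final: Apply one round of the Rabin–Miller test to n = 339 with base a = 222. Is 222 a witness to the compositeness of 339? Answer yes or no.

yes

n − 1 = 338 = 2^1 · 169, so s = 1 and d = 169.
x_0 = 222^169 mod 339 = 222.
x_0 ∉ {1, 338} and s = 1, so 222 is a Miller–Rabin witness and 339 is composite.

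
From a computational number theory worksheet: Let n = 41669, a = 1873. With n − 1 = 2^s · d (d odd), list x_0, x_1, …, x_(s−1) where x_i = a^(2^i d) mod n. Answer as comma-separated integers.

n − 1 = 41668 = 2^2 · 10417, so s = 2 and d = 10417.
x_0 = 1873^10417 mod 41669 = 41668.
x_1 = 41668^2 mod 41669 = 1.

41668, 1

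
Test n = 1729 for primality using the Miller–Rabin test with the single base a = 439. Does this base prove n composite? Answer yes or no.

no

n − 1 = 1728 = 2^6 · 27, so s = 6 and d = 27.
x_0 = 439^27 mod 1729 = 1728.
x_0 = 1728 ≡ −1, so 439 is not a witness.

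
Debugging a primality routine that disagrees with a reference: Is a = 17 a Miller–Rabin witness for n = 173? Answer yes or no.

no

n − 1 = 172 = 2^2 · 43, so s = 2 and d = 43.
Repeated squaring mod 173: 17^1 ≡ 17, 17^2 ≡ 116, 17^4 ≡ 135, 17^8 ≡ 60, 17^16 ≡ 140, 17^32 ≡ 51.
43 = 32 + 8 + 2 + 1, so 17^43 ≡ 51·60·116·17 ≡ 80 (mod 173).
x_0 = 17^43 mod 173 = 80.
x_0 is neither 1 nor 172, so continue squaring.
x_1 = 80^2 mod 173 = 172.
x_1 ≡ −1, so 17 is not a witness.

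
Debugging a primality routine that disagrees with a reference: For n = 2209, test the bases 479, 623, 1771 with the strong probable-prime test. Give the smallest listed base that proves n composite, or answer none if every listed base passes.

none

n − 1 = 2208 = 2^5 · 69, so s = 5 and d = 69.
Base 479: x_0 = 479^69 mod 2209 = 1. x_0 = 1, so 479 is not a witness.
Base 623: x_0 = 623^69 mod 2209 = 1. x_0 = 1, so 623 is not a witness.
Base 1771: x_0 = 1771^69 mod 2209 = 1. x_0 = 1, so 1771 is not a witness.
No listed base is a witness for 2209.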